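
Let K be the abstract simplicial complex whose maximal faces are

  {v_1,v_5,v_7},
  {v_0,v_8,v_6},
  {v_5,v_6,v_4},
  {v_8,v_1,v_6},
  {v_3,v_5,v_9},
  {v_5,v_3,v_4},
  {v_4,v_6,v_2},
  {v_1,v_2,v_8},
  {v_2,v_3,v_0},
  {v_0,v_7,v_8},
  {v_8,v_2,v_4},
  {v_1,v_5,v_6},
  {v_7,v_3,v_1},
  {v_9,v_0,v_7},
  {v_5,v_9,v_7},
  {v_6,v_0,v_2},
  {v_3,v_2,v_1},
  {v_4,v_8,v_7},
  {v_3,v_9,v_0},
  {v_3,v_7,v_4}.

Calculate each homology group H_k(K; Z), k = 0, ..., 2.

Fix the vertex order v_0 < v_1 < v_2 < v_3 < v_4 < v_5 < v_6 < v_7 < v_8 < v_9 and write every simplex with vertices in increasing order. Then dim K = 2 and the simplices of K are:

  0-simplices (10): [v_0], [v_1], [v_2], [v_3], [v_4], [v_5], [v_6], [v_7], [v_8], [v_9]
  1-simplices (30): (30 of them)
  2-simplices (20): (20 of them)

giving chain groups C_0 ≅ Z^10, C_1 ≅ Z^30, C_2 ≅ Z^20.

The boundary map ∂_1: C_1 → C_0 maps an edge to its endpoints' difference, ∂[p,q] = q − p.
This gives a 10×30 integer matrix of rank 9; reducing to Smith normal form yields diagonal entries (1,1,1,1,1,1,1,1,1).

Boundary ∂_2: C_2 → C_1 sends each 2-simplex [p,q,r] to [q,r] − [p,r] + [p,q]. For instance
  ∂[v_3,v_5,v_9] = [v_5,v_9] − [v_3,v_9] + [v_3,v_5],
  ∂[v_4,v_7,v_8] = [v_7,v_8] − [v_4,v_8] + [v_4,v_7].
The resulting 30×20 matrix has rank 20, and its Smith normal form has invariant factors (1,1,1,1,1,1,1,1,1,1,1,1,1,1,1,1,1,1,1,2).

Computing H_k = (kernel of ∂_k) / (image of ∂_{k+1}):

  H_0: rank C_0 − rank ∂_1 = 10 − 9 = 1, and the invariant factors of ∂_1 are all 1, so H_0 = Z.
  H_1: rank ker ∂_1 − rank ∂_2 = (30 − 9) − 20 = 1, and ∂_2 has invariant factor 2 > 1, so H_1 = Z ⊕ Z/2Z.
  H_2: rank ker ∂_2 − rank ∂_3 = (20 − 20) − 0 = 0, and there is no ∂_3, so H_2 = 0.

H_0 = Z,  H_1 = Z ⊕ Z/2Z,  H_2 = 0.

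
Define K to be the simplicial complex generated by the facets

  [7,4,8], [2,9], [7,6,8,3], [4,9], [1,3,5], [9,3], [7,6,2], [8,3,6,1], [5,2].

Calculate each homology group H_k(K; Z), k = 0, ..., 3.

H_0 = Z,  H_1 = Z^3,  H_2 = 0,  H_3 = 0.

We work with the vertex ordering 1 < 2 < 3 < 4 < 5 < 6 < 7 < 8 < 9. The simplices of K, each written with vertices in increasing order, are:

  0-simplices (9): [1], [2], [3], [4], [5], [6], [7], [8], [9]
  1-simplices (19): [1,3], [1,5], [1,6], [1,8], [2,5], [2,6], [2,7], [2,9], [3,5], [3,6], [3,7], [3,8], [3,9], [4,7], [4,8], [4,9], [6,7], [6,8], [7,8]
  2-simplices (10): [1,3,5], [1,3,6], [1,3,8], [1,6,8], [2,6,7], [3,6,7], [3,6,8], [3,7,8], [4,7,8], [6,7,8]
  3-simplices (2): [1,3,6,8], [3,6,7,8]

giving chain groups C_0 ≅ Z^9, C_1 ≅ Z^19, C_2 ≅ Z^10, C_3 ≅ Z^2.

The boundary map ∂_1: C_1 → C_0 is given by ∂[p,q] = [q] − [p].
The 9×19 boundary matrix has rank 8 and Smith normal form diag(1,1,1,1,1,1,1,1).

The boundary map ∂_2: C_2 → C_1 sends each 2-simplex [p,q,r] to [q,r] − [p,r] + [p,q]. For instance
  ∂[3,7,8] = [7,8] − [3,8] + [3,7],
  ∂[4,7,8] = [7,8] − [4,8] + [4,7].
This gives a 19×10 integer matrix of rank 8; reducing to Smith normal form yields diagonal entries (1,1,1,1,1,1,1,1).

Boundary ∂_3: C_3 → C_2 sends each 3-simplex σ to the alternating sum Σ_i (−1)^i (σ with its i-th vertex removed). For instance
  ∂[1,3,6,8] = [3,6,8] − [1,6,8] + [1,3,8] − [1,3,6],
  ∂[3,6,7,8] = [6,7,8] − [3,7,8] + [3,6,8] − [3,6,7].
The 10×2 boundary matrix has rank 2 and Smith normal form diag(1,1).

Computing H_k = (kernel of ∂_k) / (image of ∂_{k+1}):

  H_0: rank C_0 − rank ∂_1 = 9 − 8 = 1, and the invariant factors of ∂_1 are all 1, so H_0 ≅ Z.
  H_1: rank ker ∂_1 − rank ∂_2 = (19 − 8) − 8 = 3, and the invariant factors of ∂_2 are all 1, so H_1 ≅ Z^3.
  H_2: rank ker ∂_2 − rank ∂_3 = (10 − 8) − 2 = 0, and the invariant factors of ∂_3 are all 1, so H_2 ≅ 0.
  H_3: rank ker ∂_3 − rank ∂_4 = (2 − 2) − 0 = 0, and there is no ∂_4, so H_3 ≅ 0.

As a check, the Euler characteristic is 9 − 19 + 10 − 2 = -2, which agrees with 1 − 3 + 0 − 0 = -2.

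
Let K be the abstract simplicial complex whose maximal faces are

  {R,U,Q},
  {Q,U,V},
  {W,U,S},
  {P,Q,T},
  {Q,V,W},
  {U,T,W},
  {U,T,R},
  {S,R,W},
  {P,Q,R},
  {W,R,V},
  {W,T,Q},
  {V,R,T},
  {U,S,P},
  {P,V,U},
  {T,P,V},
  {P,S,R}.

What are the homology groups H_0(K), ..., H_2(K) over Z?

Fix the vertex order P < Q < R < S < T < U < V < W and write every simplex with vertices in increasing order. Then dim K = 2 and the simplices of K are:

  0-simplices (8): P, Q, R, S, T, U, V, W
  1-simplices (24): PQ, PR, PS, PT, PU, PV, QR, QT, QU, QV, QW, RS, RT, RU, RV, RW, SU, SW, TU, TV, TW, UV, UW, VW
  2-simplices (16): PQR, PQT, PRS, PSU, PTV, PUV, QRU, QTW, QUV, QVW, RSW, RTU, RTV, RVW, SUW, TUW

so the chain groups are C_0 ≅ Z^8, C_1 ≅ Z^24, C_2 ≅ Z^16.

The boundary map ∂_1: C_1 → C_0 maps an edge to its endpoints' difference, ∂[p,q] = q − p. For instance
  ∂PT = T − P.
The 8×24 boundary matrix has rank 7 and Smith normal form diag(1,1,1,1,1,1,1).

Boundary ∂_2: C_2 → C_1 maps a triangle to the signed sum of its edges. For instance
  ∂PRS = RS − PS + PR,
  ∂RTU = TU − RU + RT.
As a 24×16 matrix over Z this has rank 15, with invariant factors (1,1,1,1,1,1,1,1,1,1,1,1,1,1,1).

Now H_k = ker ∂_k / im ∂_{k+1}, so:

  H_0: rank C_0 − rank ∂_1 = 8 − 7 = 1, and the invariant factors of ∂_1 are all 1, so H_0 = Z.
  H_1: rank ker ∂_1 − rank ∂_2 = (24 − 7) − 15 = 2, and the invariant factors of ∂_2 are all 1, so H_1 = Z^2.
  H_2: rank ker ∂_2 − rank ∂_3 = (16 − 15) − 0 = 1, and there is no ∂_3, so H_2 = Z.

H_0 ≅ Z,  H_1 ≅ Z^2,  H_2 ≅ Z.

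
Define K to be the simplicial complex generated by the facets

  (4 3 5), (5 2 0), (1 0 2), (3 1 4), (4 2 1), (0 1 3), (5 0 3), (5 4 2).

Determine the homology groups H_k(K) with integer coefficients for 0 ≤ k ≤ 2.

We work with the vertex ordering 0 < 1 < 2 < 3 < 4 < 5. The simplices of K, each written with vertices in increasing order, are:

  0-simplices (6): [0], [1], [2], [3], [4], [5]
  1-simplices (12): [0,1], [0,2], [0,3], [0,5], [1,2], [1,3], [1,4], [2,4], [2,5], [3,4], [3,5], [4,5]
  2-simplices (8): [0,1,2], [0,1,3], [0,2,5], [0,3,5], [1,2,4], [1,3,4], [2,4,5], [3,4,5]

Hence C_0 ≅ Z^6, C_1 ≅ Z^12, C_2 ≅ Z^8.

Boundary ∂_1: C_1 → C_0 sends each edge [p,q] (with p < q) to q − p. For instance
  ∂[4,5] = [5] − [4].
As a 6×12 matrix over Z this has rank 5, with invariant factors (1,1,1,1,1).

Boundary ∂_2: C_2 → C_1 sends each 2-simplex [p,q,r] to [q,r] − [p,r] + [p,q]. For instance
  ∂[3,4,5] = [4,5] − [3,5] + [3,4],
  ∂[0,1,2] = [1,2] − [0,2] + [0,1].
The 12×8 boundary matrix has rank 7 and Smith normal form diag(1,1,1,1,1,1,1).

From H_k ≅ ker(∂_k) / im(∂_{k+1}) we obtain:

  H_0: rank C_0 − rank ∂_1 = 6 − 5 = 1, and the invariant factors of ∂_1 are all 1, so H_0 = Z.
  H_1: rank ker ∂_1 − rank ∂_2 = (12 − 5) − 7 = 0, and the invariant factors of ∂_2 are all 1, so H_1 = 0.
  H_2: rank ker ∂_2 − rank ∂_3 = (8 − 7) − 0 = 1, and there is no ∂_3, so H_2 = Z.

As a check, the Euler characteristic is 6 − 12 + 8 = 2, which agrees with 1 − 0 + 1 = 2.
(K is a triangulation of the 2-sphere S^2.)

H_0 = Z,  H_1 = 0,  H_2 = Z.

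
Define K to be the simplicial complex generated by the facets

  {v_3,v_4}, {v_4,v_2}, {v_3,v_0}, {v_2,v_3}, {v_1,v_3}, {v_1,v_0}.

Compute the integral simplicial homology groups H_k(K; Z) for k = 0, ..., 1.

K has 5 vertices, 6 edges.
rank ∂_0 = 0, rank ∂_1 = 4 ⇒ b_0 = 5 − 0 − 4 = 1; all invariant factors of ∂_1 are 1 so no torsion. So H_0 ≅ Z.
rank ∂_1 = 4, rank ∂_2 = 0 ⇒ b_1 = 6 − 4 − 0 = 2. So H_1 ≅ Z^2.

H_0 = Z,  H_1 = Z^2.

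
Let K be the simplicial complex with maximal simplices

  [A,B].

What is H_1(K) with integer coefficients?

Fix the vertex order A < B and write every simplex with vertices in increasing order. Then dim K = 1 and the simplices of K are:

  0-simplices (2): A, B
  1-simplices (1): AB

giving chain groups C_0 ≅ Z^2, C_1 ≅ Z^1.

The boundary map ∂_1: C_1 → C_0 is given by ∂[p,q] = [q] − [p]. For instance
  ∂AB = B − A.
The 2×1 boundary matrix has rank 1 and Smith normal form diag(1).

From H_k ≅ ker(∂_k) / im(∂_{k+1}) we obtain:

  H_1: rank ker ∂_1 − rank ∂_2 = (1 − 1) − 0 = 0, and there is no ∂_2, so H_1 = 0.

(K is a triangulation of the 1-simplex.)

H_1 ≅ 0.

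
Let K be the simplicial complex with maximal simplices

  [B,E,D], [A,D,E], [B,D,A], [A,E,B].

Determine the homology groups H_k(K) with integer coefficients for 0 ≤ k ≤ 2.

H_0 ≅ Z,  H_1 = 0,  H_2 ≅ Z.

K has 4 vertices, 6 edges, 4 triangles.
rank ∂_0 = 0, rank ∂_1 = 3 ⇒ b_0 = 4 − 0 − 3 = 1; all invariant factors of ∂_1 are 1 so no torsion. So H_0 ≅ Z.
rank ∂_1 = 3, rank ∂_2 = 3 ⇒ b_1 = 6 − 3 − 3 = 0; all invariant factors of ∂_2 are 1 so no torsion. So H_1 ≅ 0.
rank ∂_2 = 3, rank ∂_3 = 0 ⇒ b_2 = 4 − 3 − 0 = 1. So H_2 ≅ Z.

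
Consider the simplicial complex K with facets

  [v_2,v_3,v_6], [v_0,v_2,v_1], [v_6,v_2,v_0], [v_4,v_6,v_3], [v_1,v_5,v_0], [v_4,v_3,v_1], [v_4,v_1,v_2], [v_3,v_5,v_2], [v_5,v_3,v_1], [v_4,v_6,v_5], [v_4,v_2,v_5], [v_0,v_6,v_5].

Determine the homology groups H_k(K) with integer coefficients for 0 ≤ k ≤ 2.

H_0 = Z,  H_1 = Z/2,  H_2 = 0.

Order the vertices as v_0 < v_1 < v_2 < v_3 < v_4 < v_5 < v_6. Listing each simplex with vertices in this order, K has dimension 2 with simplices:

  0-simplices (7): [v_0], [v_1], [v_2], [v_3], [v_4], [v_5], [v_6]
  1-simplices (18): (18 of them)
  2-simplices (12): (12 of them)

Hence C_0 ≅ Z^7, C_1 ≅ Z^18, C_2 ≅ Z^12.

Boundary ∂_1: C_1 → C_0 is given by ∂[p,q] = [q] − [p]. For instance
  ∂[v_2,v_6] = [v_6] − [v_2].
The resulting 7×18 matrix has rank 6, and its Smith normal form has invariant factors (1,1,1,1,1,1).

The boundary map ∂_2: C_2 → C_1 sends each 2-simplex [p,q,r] to [q,r] − [p,r] + [p,q]. For instance
  ∂[v_1,v_3,v_4] = [v_3,v_4] − [v_1,v_4] + [v_1,v_3],
  ∂[v_0,v_1,v_2] = [v_1,v_2] − [v_0,v_2] + [v_0,v_1].
The resulting 18×12 matrix has rank 12, and its Smith normal form has invariant factors (1,1,1,1,1,1,1,1,1,1,1,2).

Now H_k = ker ∂_k / im ∂_{k+1}, so:

  H_0: rank C_0 − rank ∂_1 = 7 − 6 = 1, and the invariant factors of ∂_1 are all 1, so H_0 ≅ Z.
  H_1: rank ker ∂_1 − rank ∂_2 = (18 − 6) − 12 = 0, and ∂_2 has invariant factor 2 > 1, so H_1 ≅ Z/2.
  H_2: rank ker ∂_2 − rank ∂_3 = (12 − 12) − 0 = 0, and there is no ∂_3, so H_2 ≅ 0.

As a check, the Euler characteristic is 7 − 18 + 12 = 1, which agrees with 1 − 0 + 0 = 1.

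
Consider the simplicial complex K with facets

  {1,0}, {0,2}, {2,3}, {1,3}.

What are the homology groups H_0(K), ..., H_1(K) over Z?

H_0 = Z,  H_1 = Z.

We work with the vertex ordering 0 < 1 < 2 < 3. The simplices of K, each written with vertices in increasing order, are:

  0-simplices (4): [0], [1], [2], [3]
  1-simplices (4): [0,1], [0,2], [1,3], [2,3]

so the chain groups are C_0 ≅ Z^4, C_1 ≅ Z^4.

∂_1: C_1 → C_0 is given by ∂[p,q] = [q] − [p]. For instance
  ∂[2,3] = [3] − [2].
This gives a 4×4 integer matrix of rank 3; reducing to Smith normal form yields diagonal entries (1,1,1).

Reading off H_k = ker ∂_k / im ∂_{k+1}:

  H_0: rank C_0 − rank ∂_1 = 4 − 3 = 1, and the invariant factors of ∂_1 are all 1, so H_0 = Z.
  H_1: rank ker ∂_1 − rank ∂_2 = (4 − 3) − 0 = 1, and there is no ∂_2, so H_1 = Z.

(K is a triangulation of the circle S^1.)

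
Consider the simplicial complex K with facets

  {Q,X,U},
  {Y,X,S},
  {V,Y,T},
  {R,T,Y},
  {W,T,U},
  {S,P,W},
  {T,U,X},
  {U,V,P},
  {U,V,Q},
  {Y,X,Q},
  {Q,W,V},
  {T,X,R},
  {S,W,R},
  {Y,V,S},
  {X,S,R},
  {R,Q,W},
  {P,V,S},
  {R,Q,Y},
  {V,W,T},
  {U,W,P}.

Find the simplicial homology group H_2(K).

Fix the vertex order P < Q < R < S < T < U < V < W < X < Y and write every simplex with vertices in increasing order. Then dim K = 2 and the simplices of K are:

  0-simplices (10): P, Q, R, S, T, U, V, W, X, Y
  1-simplices (30): PS, PU, PV, PW, QR, QU, QV, QW, QX, QY, RS, RT, RW, RX, RY, SV, SW, SX, SY, TU, TV, TW, TX, TY, UV, UW, UX, VW, VY, XY
  2-simplices (20): PSV, PSW, PUV, PUW, QRW, QRY, QUV, QUX, QVW, QXY, RSW, RSX, RTX, RTY, SVY, SXY, TUW, TUX, TVW, TVY

so the chain groups are C_0 ≅ Z^10, C_1 ≅ Z^30, C_2 ≅ Z^20.

∂_1: C_1 → C_0 maps an edge to its endpoints' difference, ∂[p,q] = q − p. For instance
  ∂QV = V − Q.
The resulting 10×30 matrix has rank 9, and its Smith normal form has invariant factors (1,1,1,1,1,1,1,1,1).

The boundary map ∂_2: C_2 → C_1 maps a triangle to the signed sum of its edges. For instance
  ∂QXY = XY − QY + QX,
  ∂PUV = UV − PV + PU.
As a 30×20 matrix over Z this has rank 20, with invariant factors (1,1,1,1,1,1,1,1,1,1,1,1,1,1,1,1,1,1,1,2).

Computing H_k = (kernel of ∂_k) / (image of ∂_{k+1}):

  H_2: rank ker ∂_2 − rank ∂_3 = (20 − 20) − 0 = 0, and there is no ∂_3, so H_2 = 0.

(K is a triangulation of the Klein bottle.)

H_2 ≅ 0.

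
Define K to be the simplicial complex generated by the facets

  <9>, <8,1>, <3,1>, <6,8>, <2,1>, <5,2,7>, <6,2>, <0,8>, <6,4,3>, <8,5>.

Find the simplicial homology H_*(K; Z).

H_0 = Z^2,  H_1 = Z^3,  H_2 = 0.

We work with the vertex ordering 0 < 1 < 2 < 3 < 4 < 5 < 6 < 7 < 8 < 9. The simplices of K, each written with vertices in increasing order, are:

  0-simplices (10): [0], [1], [2], [3], [4], [5], [6], [7], [8], [9]
  1-simplices (13): [0,8], [1,2], [1,3], [1,8], [2,5], [2,6], [2,7], [3,4], [3,6], [4,6], [5,7], [5,8], [6,8]
  2-simplices (2): [2,5,7], [3,4,6]

Hence C_0 ≅ Z^10, C_1 ≅ Z^13, C_2 ≅ Z^2.

∂_1: C_1 → C_0 maps an edge to its endpoints' difference, ∂[p,q] = q − p. For instance
  ∂[4,6] = [6] − [4].
The resulting 10×13 matrix has rank 8, and its Smith normal form has invariant factors (1,1,1,1,1,1,1,1).

∂_2: C_2 → C_1 maps a triangle to the signed sum of its edges. For instance
  ∂[2,5,7] = [5,7] − [2,7] + [2,5],
  ∂[3,4,6] = [4,6] − [3,6] + [3,4].
This gives a 13×2 integer matrix of rank 2; reducing to Smith normal form yields diagonal entries (1,1).

From H_k ≅ ker(∂_k) / im(∂_{k+1}) we obtain:

  H_0: rank C_0 − rank ∂_1 = 10 − 8 = 2, and the invariant factors of ∂_1 are all 1, so H_0 = Z^2.
  H_1: rank ker ∂_1 − rank ∂_2 = (13 − 8) − 2 = 3, and the invariant factors of ∂_2 are all 1, so H_1 = Z^3.
  H_2: rank ker ∂_2 − rank ∂_3 = (2 − 2) − 0 = 0, and there is no ∂_3, so H_2 = 0.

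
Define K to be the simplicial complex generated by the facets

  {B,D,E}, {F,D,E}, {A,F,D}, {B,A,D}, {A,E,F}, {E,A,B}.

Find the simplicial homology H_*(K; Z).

H_0 ≅ Z,  H_1 = 0,  H_2 ≅ Z.

Order the vertices as A < B < D < E < F. Listing each simplex with vertices in this order, K has dimension 2 with simplices:

  0-simplices (5): A, B, D, E, F
  1-simplices (9): AB, AD, AE, AF, BD, BE, DE, DF, EF
  2-simplices (6): ABD, ABE, ADF, AEF, BDE, DEF

giving chain groups C_0 ≅ Z^5, C_1 ≅ Z^9, C_2 ≅ Z^6.

The boundary map ∂_1: C_1 → C_0 maps an edge to its endpoints' difference, ∂[p,q] = q − p. For instance
  ∂BD = D − B.
As a 5×9 matrix over Z this has rank 4, with invariant factors (1,1,1,1).

Boundary ∂_2: C_2 → C_1 acts by ∂[p,q,r] = [q,r] − [p,r] + [p,q]. For instance
  ∂AEF = EF − AF + AE,
  ∂ADF = DF − AF + AD.
The resulting 9×6 matrix has rank 5, and its Smith normal form has invariant factors (1,1,1,1,1).

From H_k ≅ ker(∂_k) / im(∂_{k+1}) we obtain:

  H_0: rank C_0 − rank ∂_1 = 5 − 4 = 1, and the invariant factors of ∂_1 are all 1, so H_0 = Z.
  H_1: rank ker ∂_1 − rank ∂_2 = (9 − 4) − 5 = 0, and the invariant factors of ∂_2 are all 1, so H_1 = 0.
  H_2: rank ker ∂_2 − rank ∂_3 = (6 − 5) − 0 = 1, and there is no ∂_3, so H_2 = Z.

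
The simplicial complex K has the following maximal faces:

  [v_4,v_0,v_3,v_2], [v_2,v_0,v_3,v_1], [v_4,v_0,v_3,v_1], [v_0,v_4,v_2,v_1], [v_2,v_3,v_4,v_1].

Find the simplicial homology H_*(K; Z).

Fix the vertex order v_0 < v_1 < v_2 < v_3 < v_4 and write every simplex with vertices in increasing order. Then dim K = 3 and the simplices of K are:

  0-simplices (5): [v_0], [v_1], [v_2], [v_3], [v_4]
  1-simplices (10): [v_0,v_1], [v_0,v_2], [v_0,v_3], [v_0,v_4], [v_1,v_2], [v_1,v_3], [v_1,v_4], [v_2,v_3], [v_2,v_4], [v_3,v_4]
  2-simplices (10): [v_0,v_1,v_2], [v_0,v_1,v_3], [v_0,v_1,v_4], [v_0,v_2,v_3], [v_0,v_2,v_4], [v_0,v_3,v_4], [v_1,v_2,v_3], [v_1,v_2,v_4], [v_1,v_3,v_4], [v_2,v_3,v_4]
  3-simplices (5): [v_0,v_1,v_2,v_3], [v_0,v_1,v_2,v_4], [v_0,v_1,v_3,v_4], [v_0,v_2,v_3,v_4], [v_1,v_2,v_3,v_4]

Hence C_0 ≅ Z^5, C_1 ≅ Z^10, C_2 ≅ Z^10, C_3 ≅ Z^5.

Boundary ∂_1: C_1 → C_0 maps an edge to its endpoints' difference, ∂[p,q] = q − p. For instance
  ∂[v_0,v_3] = [v_3] − [v_0].
This gives a 5×10 integer matrix of rank 4; reducing to Smith normal form yields diagonal entries (1,1,1,1).

∂_2: C_2 → C_1 sends each 2-simplex [p,q,r] to [q,r] − [p,r] + [p,q]. For instance
  ∂[v_1,v_3,v_4] = [v_3,v_4] − [v_1,v_4] + [v_1,v_3],
  ∂[v_0,v_2,v_4] = [v_2,v_4] − [v_0,v_4] + [v_0,v_2].
The 10×10 boundary matrix has rank 6 and Smith normal form diag(1,1,1,1,1,1).

Boundary ∂_3: C_3 → C_2 sends each 3-simplex σ to the alternating sum Σ_i (−1)^i (σ with its i-th vertex removed). For instance
  ∂[v_1,v_2,v_3,v_4] = [v_2,v_3,v_4] − [v_1,v_3,v_4] + [v_1,v_2,v_4] − [v_1,v_2,v_3],
  ∂[v_0,v_2,v_3,v_4] = [v_2,v_3,v_4] − [v_0,v_3,v_4] + [v_0,v_2,v_4] − [v_0,v_2,v_3].
As a 10×5 matrix over Z this has rank 4, with invariant factors (1,1,1,1).

Now H_k = ker ∂_k / im ∂_{k+1}, so:

  H_0: rank C_0 − rank ∂_1 = 5 − 4 = 1, and the invariant factors of ∂_1 are all 1, so H_0 = Z.
  H_1: rank ker ∂_1 − rank ∂_2 = (10 − 4) − 6 = 0, and the invariant factors of ∂_2 are all 1, so H_1 = 0.
  H_2: rank ker ∂_2 − rank ∂_3 = (10 − 6) − 4 = 0, and the invariant factors of ∂_3 are all 1, so H_2 = 0.
  H_3: rank ker ∂_3 − rank ∂_4 = (5 − 4) − 0 = 1, and there is no ∂_4, so H_3 = Z.

(K is a triangulation of the 3-sphere S^3.)

H_0 = Z,  H_1 = 0,  H_2 = 0,  H_3 = Z.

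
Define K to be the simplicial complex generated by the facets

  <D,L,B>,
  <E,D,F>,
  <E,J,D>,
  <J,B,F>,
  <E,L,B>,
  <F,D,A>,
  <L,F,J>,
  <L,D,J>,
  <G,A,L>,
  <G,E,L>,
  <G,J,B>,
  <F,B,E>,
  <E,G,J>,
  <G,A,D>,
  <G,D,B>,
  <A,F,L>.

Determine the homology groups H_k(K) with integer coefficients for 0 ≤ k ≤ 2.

Take the total order A < B < D < E < F < G < J < L on the vertex set. Then K (dimension 2) consists of the simplices:

  0-simplices (8): A, B, D, E, F, G, J, L
  1-simplices (24): AD, AF, AG, AL, BD, BE, BF, BG, BJ, BL, DE, DF, DG, DJ, DL, EF, EG, EJ, EL, FJ, FL, GJ, GL, JL
  2-simplices (16): ADF, ADG, AFL, AGL, BDG, BDL, BEF, BEL, BFJ, BGJ, DEF, DEJ, DJL, EGJ, EGL, FJL

giving chain groups C_0 ≅ Z^8, C_1 ≅ Z^24, C_2 ≅ Z^16.

The boundary map ∂_1: C_1 → C_0 maps an edge to its endpoints' difference, ∂[p,q] = q − p. For instance
  ∂FJ = J − F.
As a 8×24 matrix over Z this has rank 7, with invariant factors (1,1,1,1,1,1,1).

∂_2: C_2 → C_1 maps a triangle to the signed sum of its edges. For instance
  ∂DEJ = EJ − DJ + DE,
  ∂AFL = FL − AL + AF.
As a 24×16 matrix over Z this has rank 15, with invariant factors (1,1,1,1,1,1,1,1,1,1,1,1,1,1,1).

Computing H_k = (kernel of ∂_k) / (image of ∂_{k+1}):

  H_0: rank C_0 − rank ∂_1 = 8 − 7 = 1, and the invariant factors of ∂_1 are all 1, so H_0 ≅ Z.
  H_1: rank ker ∂_1 − rank ∂_2 = (24 − 7) − 15 = 2, and the invariant factors of ∂_2 are all 1, so H_1 ≅ Z^2.
  H_2: rank ker ∂_2 − rank ∂_3 = (16 − 15) − 0 = 1, and there is no ∂_3, so H_2 ≅ Z.

H_0 ≅ Z,  H_1 ≅ Z^2,  H_2 ≅ Z.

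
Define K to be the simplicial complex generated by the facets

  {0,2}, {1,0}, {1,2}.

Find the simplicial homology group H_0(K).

H_0 = Z.

Take the total order 0 < 1 < 2 on the vertex set. Then K (dimension 1) consists of the simplices:

  0-simplices (3): [0], [1], [2]
  1-simplices (3): [0,1], [0,2], [1,2]

Hence C_0 ≅ Z^3, C_1 ≅ Z^3.

The boundary map ∂_1: C_1 → C_0 is given by ∂[p,q] = [q] − [p]. For instance
  ∂[1,2] = [2] − [1].
This gives a 3×3 integer matrix of rank 2; reducing to Smith normal form yields diagonal entries (1,1).

From H_k ≅ ker(∂_k) / im(∂_{k+1}) we obtain:

  H_0: rank C_0 − rank ∂_1 = 3 − 2 = 1, and the invariant factors of ∂_1 are all 1, so H_0 ≅ Z.

(K is a triangulation of the circle S^1.)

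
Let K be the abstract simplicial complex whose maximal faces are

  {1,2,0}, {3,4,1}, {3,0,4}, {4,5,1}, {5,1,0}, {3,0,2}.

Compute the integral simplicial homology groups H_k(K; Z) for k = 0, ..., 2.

H_0 = Z,  H_1 = Z,  H_2 = 0.

We work with the vertex ordering 0 < 1 < 2 < 3 < 4 < 5. The simplices of K, each written with vertices in increasing order, are:

  0-simplices (6): [0], [1], [2], [3], [4], [5]
  1-simplices (12): [0,1], [0,2], [0,3], [0,4], [0,5], [1,2], [1,3], [1,4], [1,5], [2,3], [3,4], [4,5]
  2-simplices (6): [0,1,2], [0,1,5], [0,2,3], [0,3,4], [1,3,4], [1,4,5]

giving chain groups C_0 ≅ Z^6, C_1 ≅ Z^12, C_2 ≅ Z^6.

∂_1: C_1 → C_0 is given by ∂[p,q] = [q] − [p].
As a 6×12 matrix over Z this has rank 5, with invariant factors (1,1,1,1,1).

∂_2: C_2 → C_1 acts by ∂[p,q,r] = [q,r] − [p,r] + [p,q]. For instance
  ∂[0,1,2] = [1,2] − [0,2] + [0,1],
  ∂[1,4,5] = [4,5] − [1,5] + [1,4].
The 12×6 boundary matrix has rank 6 and Smith normal form diag(1,1,1,1,1,1).

Computing H_k = (kernel of ∂_k) / (image of ∂_{k+1}):

  H_0: rank C_0 − rank ∂_1 = 6 − 5 = 1, and the invariant factors of ∂_1 are all 1, so H_0 ≅ Z.
  H_1: rank ker ∂_1 − rank ∂_2 = (12 − 5) − 6 = 1, and the invariant factors of ∂_2 are all 1, so H_1 ≅ Z.
  H_2: rank ker ∂_2 − rank ∂_3 = (6 − 6) − 0 = 0, and there is no ∂_3, so H_2 ≅ 0.

(K is a triangulation of the cylinder S^1 x I.)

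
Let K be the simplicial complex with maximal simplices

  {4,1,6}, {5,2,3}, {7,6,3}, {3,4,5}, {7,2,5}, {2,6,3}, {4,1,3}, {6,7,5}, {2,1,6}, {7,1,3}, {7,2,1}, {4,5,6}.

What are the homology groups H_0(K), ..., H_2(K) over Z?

H_0 ≅ Z,  H_1 ≅ Z/2,  H_2 = 0.

Order the vertices as 1 < 2 < 3 < 4 < 5 < 6 < 7. Listing each simplex with vertices in this order, K has dimension 2 with simplices:

  0-simplices (7): [1], [2], [3], [4], [5], [6], [7]
  1-simplices (18): [1,2], [1,3], [1,4], [1,6], [1,7], [2,3], [2,5], [2,6], [2,7], [3,4], [3,5], [3,6], [3,7], [4,5], [4,6], [5,6], [5,7], [6,7]
  2-simplices (12): [1,2,6], [1,2,7], [1,3,4], [1,3,7], [1,4,6], [2,3,5], [2,3,6], [2,5,7], [3,4,5], [3,6,7], [4,5,6], [5,6,7]

so the chain groups are C_0 ≅ Z^7, C_1 ≅ Z^18, C_2 ≅ Z^12.

∂_1: C_1 → C_0 sends each edge [p,q] (with p < q) to q − p.
As a 7×18 matrix over Z this has rank 6, with invariant factors (1,1,1,1,1,1).

The boundary map ∂_2: C_2 → C_1 sends each 2-simplex [p,q,r] to [q,r] − [p,r] + [p,q]. For instance
  ∂[1,2,7] = [2,7] − [1,7] + [1,2],
  ∂[1,3,4] = [3,4] − [1,4] + [1,3].
The 18×12 boundary matrix has rank 12 and Smith normal form diag(1,1,1,1,1,1,1,1,1,1,1,2).

From H_k ≅ ker(∂_k) / im(∂_{k+1}) we obtain:

  H_0: rank C_0 − rank ∂_1 = 7 − 6 = 1, and the invariant factors of ∂_1 are all 1, so H_0 ≅ Z.
  H_1: rank ker ∂_1 − rank ∂_2 = (18 − 6) − 12 = 0, and ∂_2 has invariant factor 2 > 1, so H_1 ≅ Z/2.
  H_2: rank ker ∂_2 − rank ∂_3 = (12 − 12) − 0 = 0, and there is no ∂_3, so H_2 ≅ 0.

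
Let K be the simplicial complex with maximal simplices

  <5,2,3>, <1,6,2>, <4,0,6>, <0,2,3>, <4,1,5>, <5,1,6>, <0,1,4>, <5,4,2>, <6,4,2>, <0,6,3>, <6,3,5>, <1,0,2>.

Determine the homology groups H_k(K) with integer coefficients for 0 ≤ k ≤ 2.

We work with the vertex ordering 0 < 1 < 2 < 3 < 4 < 5 < 6. The simplices of K, each written with vertices in increasing order, are:

  0-simplices (7): [0], [1], [2], [3], [4], [5], [6]
  1-simplices (18): [0,1], [0,2], [0,3], [0,4], [0,6], [1,2], [1,4], [1,5], [1,6], [2,3], [2,4], [2,5], [2,6], [3,5], [3,6], [4,5], [4,6], [5,6]
  2-simplices (12): [0,1,2], [0,1,4], [0,2,3], [0,3,6], [0,4,6], [1,2,6], [1,4,5], [1,5,6], [2,3,5], [2,4,5], [2,4,6], [3,5,6]

giving chain groups C_0 ≅ Z^7, C_1 ≅ Z^18, C_2 ≅ Z^12.

∂_1: C_1 → C_0 maps an edge to its endpoints' difference, ∂[p,q] = q − p.
The resulting 7×18 matrix has rank 6, and its Smith normal form has invariant factors (1,1,1,1,1,1).

∂_2: C_2 → C_1 sends each 2-simplex [p,q,r] to [q,r] − [p,r] + [p,q]. For instance
  ∂[0,3,6] = [3,6] − [0,6] + [0,3],
  ∂[0,4,6] = [4,6] − [0,6] + [0,4].
The resulting 18×12 matrix has rank 12, and its Smith normal form has invariant factors (1,1,1,1,1,1,1,1,1,1,1,2).

Now H_k = ker ∂_k / im ∂_{k+1}, so:

  H_0: rank C_0 − rank ∂_1 = 7 − 6 = 1, and the invariant factors of ∂_1 are all 1, so H_0 = Z.
  H_1: rank ker ∂_1 − rank ∂_2 = (18 − 6) − 12 = 0, and ∂_2 has invariant factor 2 > 1, so H_1 = Z/2.
  H_2: rank ker ∂_2 − rank ∂_3 = (12 − 12) − 0 = 0, and there is no ∂_3, so H_2 = 0.

(K is a triangulation of the real projective plane RP^2.)

H_0 ≅ Z,  H_1 ≅ Z/2,  H_2 = 0.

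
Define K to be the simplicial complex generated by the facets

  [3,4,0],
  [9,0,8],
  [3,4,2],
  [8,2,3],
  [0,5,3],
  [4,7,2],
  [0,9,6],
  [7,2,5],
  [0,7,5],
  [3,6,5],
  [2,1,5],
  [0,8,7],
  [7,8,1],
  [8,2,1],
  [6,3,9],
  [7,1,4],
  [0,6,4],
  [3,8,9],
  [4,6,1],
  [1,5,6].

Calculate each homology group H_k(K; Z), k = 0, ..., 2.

We work with the vertex ordering 0 < 1 < 2 < 3 < 4 < 5 < 6 < 7 < 8 < 9. The simplices of K, each written with vertices in increasing order, are:

  0-simplices (10): [0], [1], [2], [3], [4], [5], [6], [7], [8], [9]
  1-simplices (30): (30 of them)
  2-simplices (20): (20 of them)

Hence C_0 ≅ Z^10, C_1 ≅ Z^30, C_2 ≅ Z^20.

∂_1: C_1 → C_0 sends each edge [p,q] (with p < q) to q − p. For instance
  ∂[1,5] = [5] − [1].
As a 10×30 matrix over Z this has rank 9, with invariant factors (1,1,1,1,1,1,1,1,1).

∂_2: C_2 → C_1 sends each 2-simplex [p,q,r] to [q,r] − [p,r] + [p,q]. For instance
  ∂[3,5,6] = [5,6] − [3,6] + [3,5],
  ∂[1,7,8] = [7,8] − [1,8] + [1,7].
The resulting 30×20 matrix has rank 20, and its Smith normal form has invariant factors (1,1,1,1,1,1,1,1,1,1,1,1,1,1,1,1,1,1,1,2).

Reading off H_k = ker ∂_k / im ∂_{k+1}:

  H_0: rank C_0 − rank ∂_1 = 10 − 9 = 1, and the invariant factors of ∂_1 are all 1, so H_0 ≅ Z.
  H_1: rank ker ∂_1 − rank ∂_2 = (30 − 9) − 20 = 1, and ∂_2 has invariant factor 2 > 1, so H_1 ≅ Z ⊕ Z/2.
  H_2: rank ker ∂_2 − rank ∂_3 = (20 − 20) − 0 = 0, and there is no ∂_3, so H_2 ≅ 0.

As a check, the Euler characteristic is 10 − 30 + 20 = 0, which agrees with 1 − 1 + 0 = 0.

H_0 ≅ Z,  H_1 ≅ Z ⊕ Z/2,  H_2 = 0.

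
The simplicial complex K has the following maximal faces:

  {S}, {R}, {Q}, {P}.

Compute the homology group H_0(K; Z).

Order the vertices as P < Q < R < S. Listing each simplex with vertices in this order, K has dimension 0 with simplices:

  0-simplices (4): P, Q, R, S

so the chain groups are C_0 ≅ Z^4.

Computing H_k = (kernel of ∂_k) / (image of ∂_{k+1}):

  H_0: rank C_0 − rank ∂_1 = 4 − 0 = 4, and there is no ∂_1, so H_0 ≅ Z^4.

(K is a triangulation of a set of 4 points.)

H_0 ≅ Z^4.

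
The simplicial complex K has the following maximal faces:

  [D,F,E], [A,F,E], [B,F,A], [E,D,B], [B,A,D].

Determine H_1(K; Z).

Fix the vertex order A < B < D < E < F and write every simplex with vertices in increasing order. Then dim K = 2 and the simplices of K are:

  0-simplices (5): A, B, D, E, F
  1-simplices (10): AB, AD, AE, AF, BD, BE, BF, DE, DF, EF
  2-simplices (5): ABD, ABF, AEF, BDE, DEF

so the chain groups are C_0 ≅ Z^5, C_1 ≅ Z^10, C_2 ≅ Z^5.

Boundary ∂_1: C_1 → C_0 is given by ∂[p,q] = [q] − [p]. For instance
  ∂BF = F − B.
The resulting 5×10 matrix has rank 4, and its Smith normal form has invariant factors (1,1,1,1).

∂_2: C_2 → C_1 acts by ∂[p,q,r] = [q,r] − [p,r] + [p,q]. For instance
  ∂BDE = DE − BE + BD,
  ∂ABF = BF − AF + AB.
The resulting 10×5 matrix has rank 5, and its Smith normal form has invariant factors (1,1,1,1,1).

Computing H_k = (kernel of ∂_k) / (image of ∂_{k+1}):

  H_1: rank ker ∂_1 − rank ∂_2 = (10 − 4) − 5 = 1, and the invariant factors of ∂_2 are all 1, so H_1 = Z.

H_1 ≅ Z.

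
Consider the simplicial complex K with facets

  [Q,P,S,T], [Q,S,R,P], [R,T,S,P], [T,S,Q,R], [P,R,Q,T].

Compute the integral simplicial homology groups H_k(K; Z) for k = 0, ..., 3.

We work with the vertex ordering P < Q < R < S < T. The simplices of K, each written with vertices in increasing order, are:

  0-simplices (5): P, Q, R, S, T
  1-simplices (10): PQ, PR, PS, PT, QR, QS, QT, RS, RT, ST
  2-simplices (10): PQR, PQS, PQT, PRS, PRT, PST, QRS, QRT, QST, RST
  3-simplices (5): PQRS, PQRT, PQST, PRST, QRST

giving chain groups C_0 ≅ Z^5, C_1 ≅ Z^10, C_2 ≅ Z^10, C_3 ≅ Z^5.

The boundary map ∂_1: C_1 → C_0 is given by ∂[p,q] = [q] − [p]. For instance
  ∂PR = R − P.
As a 5×10 matrix over Z this has rank 4, with invariant factors (1,1,1,1).

Boundary ∂_2: C_2 → C_1 maps a triangle to the signed sum of its edges. For instance
  ∂RST = ST − RT + RS,
  ∂PQS = QS − PS + PQ.
As a 10×10 matrix over Z this has rank 6, with invariant factors (1,1,1,1,1,1).

Boundary ∂_3: C_3 → C_2 sends each 3-simplex σ to the alternating sum Σ_i (−1)^i (σ with its i-th vertex removed). For instance
  ∂PRST = RST − PST + PRT − PRS,
  ∂QRST = RST − QST + QRT − QRS.
As a 10×5 matrix over Z this has rank 4, with invariant factors (1,1,1,1).

Now H_k = ker ∂_k / im ∂_{k+1}, so:

  H_0: rank C_0 − rank ∂_1 = 5 − 4 = 1, and the invariant factors of ∂_1 are all 1, so H_0 = Z.
  H_1: rank ker ∂_1 − rank ∂_2 = (10 − 4) − 6 = 0, and the invariant factors of ∂_2 are all 1, so H_1 = 0.
  H_2: rank ker ∂_2 − rank ∂_3 = (10 − 6) − 4 = 0, and the invariant factors of ∂_3 are all 1, so H_2 = 0.
  H_3: rank ker ∂_3 − rank ∂_4 = (5 − 4) − 0 = 1, and there is no ∂_4, so H_3 = Z.

H_0 = Z,  H_1 = 0,  H_2 = 0,  H_3 = Z.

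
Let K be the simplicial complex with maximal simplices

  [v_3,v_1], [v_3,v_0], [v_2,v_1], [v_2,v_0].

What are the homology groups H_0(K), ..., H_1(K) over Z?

H_0 ≅ Z,  H_1 ≅ Z.

Order the vertices as v_0 < v_1 < v_2 < v_3. Listing each simplex with vertices in this order, K has dimension 1 with simplices:

  0-simplices (4): [v_0], [v_1], [v_2], [v_3]
  1-simplices (4): [v_0,v_2], [v_0,v_3], [v_1,v_2], [v_1,v_3]

Hence C_0 ≅ Z^4, C_1 ≅ Z^4.

The boundary map ∂_1: C_1 → C_0 is given by ∂[p,q] = [q] − [p].
The resulting 4×4 matrix has rank 3, and its Smith normal form has invariant factors (1,1,1).

Computing H_k = (kernel of ∂_k) / (image of ∂_{k+1}):

  H_0: rank C_0 − rank ∂_1 = 4 − 3 = 1, and the invariant factors of ∂_1 are all 1, so H_0 ≅ Z.
  H_1: rank ker ∂_1 − rank ∂_2 = (4 − 3) − 0 = 1, and there is no ∂_2, so H_1 ≅ Z.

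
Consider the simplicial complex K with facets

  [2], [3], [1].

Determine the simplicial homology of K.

H_0 = Z^3.

We work with the vertex ordering 1 < 2 < 3. The simplices of K, each written with vertices in increasing order, are:

  0-simplices (3): [1], [2], [3]

Hence C_0 ≅ Z^3.

Computing H_k = (kernel of ∂_k) / (image of ∂_{k+1}):

  H_0: rank C_0 − rank ∂_1 = 3 − 0 = 3, and there is no ∂_1, so H_0 ≅ Z^3.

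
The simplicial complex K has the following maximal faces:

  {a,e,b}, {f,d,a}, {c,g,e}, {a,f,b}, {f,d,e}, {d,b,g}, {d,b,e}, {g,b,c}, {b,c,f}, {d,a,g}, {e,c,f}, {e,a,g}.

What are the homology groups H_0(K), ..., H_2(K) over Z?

Order the vertices as a < b < c < d < e < f < g. Listing each simplex with vertices in this order, K has dimension 2 with simplices:

  0-simplices (7): a, b, c, d, e, f, g
  1-simplices (18): ab, ad, ae, af, ag, bc, bd, be, bf, bg, ce, cf, cg, de, df, dg, ef, eg
  2-simplices (12): abe, abf, adf, adg, aeg, bcf, bcg, bde, bdg, cef, ceg, def

giving chain groups C_0 ≅ Z^7, C_1 ≅ Z^18, C_2 ≅ Z^12.

Boundary ∂_1: C_1 → C_0 is given by ∂[p,q] = [q] − [p].
As a 7×18 matrix over Z this has rank 6, with invariant factors (1,1,1,1,1,1).

∂_2: C_2 → C_1 maps a triangle to the signed sum of its edges. For instance
  ∂abe = be − ae + ab,
  ∂bcg = cg − bg + bc.
This gives a 18×12 integer matrix of rank 12; reducing to Smith normal form yields diagonal entries (1,1,1,1,1,1,1,1,1,1,1,2).

From H_k ≅ ker(∂_k) / im(∂_{k+1}) we obtain:

  H_0: rank C_0 − rank ∂_1 = 7 − 6 = 1, and the invariant factors of ∂_1 are all 1, so H_0 = Z.
  H_1: rank ker ∂_1 − rank ∂_2 = (18 − 6) − 12 = 0, and ∂_2 has invariant factor 2 > 1, so H_1 = Z_2.
  H_2: rank ker ∂_2 − rank ∂_3 = (12 − 12) − 0 = 0, and there is no ∂_3, so H_2 = 0.

H_0 = Z,  H_1 = Z_2,  H_2 = 0.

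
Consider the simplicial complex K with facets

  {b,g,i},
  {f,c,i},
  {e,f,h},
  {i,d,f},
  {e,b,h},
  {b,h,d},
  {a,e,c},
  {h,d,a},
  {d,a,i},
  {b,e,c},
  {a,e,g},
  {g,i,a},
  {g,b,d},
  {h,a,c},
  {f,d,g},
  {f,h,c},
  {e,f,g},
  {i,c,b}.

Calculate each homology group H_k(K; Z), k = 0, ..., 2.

K has 9 vertices, 27 edges, 18 triangles.
rank ∂_0 = 0, rank ∂_1 = 8 ⇒ b_0 = 9 − 0 − 8 = 1; all invariant factors of ∂_1 are 1 so no torsion. So H_0 ≅ Z.
rank ∂_1 = 8, rank ∂_2 = 18 ⇒ b_1 = 27 − 8 − 18 = 1; ∂_2 has invariant factor(s) [2] giving torsion. So H_1 ≅ Z ⊕ Z/2.
rank ∂_2 = 18, rank ∂_3 = 0 ⇒ b_2 = 18 − 18 − 0 = 0. So H_2 ≅ 0.

H_0 ≅ Z,  H_1 ≅ Z ⊕ Z/2,  H_2 = 0.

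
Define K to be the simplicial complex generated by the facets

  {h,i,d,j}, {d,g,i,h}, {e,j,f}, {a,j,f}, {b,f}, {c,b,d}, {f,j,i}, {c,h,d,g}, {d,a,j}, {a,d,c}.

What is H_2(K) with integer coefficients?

Fix the vertex order a < b < c < d < e < f < g < h < i < j and write every simplex with vertices in increasing order. Then dim K = 3 and the simplices of K are:

  0-simplices (10): a, b, c, d, e, f, g, h, i, j
  1-simplices (23): ac, ad, af, aj, bc, bd, bf, cd, cg, ch, dg, dh, di, dj, ef, ej, fi, fj, gh, gi, hi, hj, ij
  2-simplices (16): acd, adj, afj, bcd, cdg, cdh, cgh, dgh, dgi, dhi, dhj, dij, efj, fij, ghi, hij
  3-simplices (3): cdgh, dghi, dhij

Hence C_0 ≅ Z^10, C_1 ≅ Z^23, C_2 ≅ Z^16, C_3 ≅ Z^3.

∂_1: C_1 → C_0 maps an edge to its endpoints' difference, ∂[p,q] = q − p. For instance
  ∂dj = j − d.
This gives a 10×23 integer matrix of rank 9; reducing to Smith normal form yields diagonal entries (1,1,1,1,1,1,1,1,1).

The boundary map ∂_2: C_2 → C_1 sends each 2-simplex [p,q,r] to [q,r] − [p,r] + [p,q]. For instance
  ∂acd = cd − ad + ac,
  ∂dgi = gi − di + dg.
As a 23×16 matrix over Z this has rank 13, with invariant factors (1,1,1,1,1,1,1,1,1,1,1,1,1).

The boundary map ∂_3: C_3 → C_2 sends each 3-simplex σ to the alternating sum Σ_i (−1)^i (σ with its i-th vertex removed). For instance
  ∂dghi = ghi − dhi + dgi − dgh,
  ∂cdgh = dgh − cgh + cdh − cdg.
This gives a 16×3 integer matrix of rank 3; reducing to Smith normal form yields diagonal entries (1,1,1).

Reading off H_k = ker ∂_k / im ∂_{k+1}:

  H_2: rank ker ∂_2 − rank ∂_3 = (16 − 13) − 3 = 0, and the invariant factors of ∂_3 are all 1, so H_2 ≅ 0.

H_2 = 0.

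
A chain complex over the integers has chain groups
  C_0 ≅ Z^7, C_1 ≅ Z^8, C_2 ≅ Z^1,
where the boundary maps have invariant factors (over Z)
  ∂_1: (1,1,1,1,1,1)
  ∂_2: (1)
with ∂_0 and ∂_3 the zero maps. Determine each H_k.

H_0 = Z,  H_1 = Z,  H_2 = 0.

H_0: b_0 = 7 − 0 − 6 = 1; torsion from ∂_1 factors > 1: none. So H_0 = Z.
H_1: b_1 = 8 − 6 − 1 = 1; torsion from ∂_2 factors > 1: none. So H_1 = Z.
H_2: b_2 = 1 − 1 − 0 = 0; torsion from ∂_3 factors > 1: none. So H_2 = 0.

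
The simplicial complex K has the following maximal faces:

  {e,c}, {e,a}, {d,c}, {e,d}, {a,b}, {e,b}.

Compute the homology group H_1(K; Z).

Order the vertices as a < b < c < d < e. Listing each simplex with vertices in this order, K has dimension 1 with simplices:

  0-simplices (5): a, b, c, d, e
  1-simplices (6): ab, ae, be, cd, ce, de

giving chain groups C_0 ≅ Z^5, C_1 ≅ Z^6.

∂_1: C_1 → C_0 sends each edge [p,q] (with p < q) to q − p.
The 5×6 boundary matrix has rank 4 and Smith normal form diag(1,1,1,1).

From H_k ≅ ker(∂_k) / im(∂_{k+1}) we obtain:

  H_1: rank ker ∂_1 − rank ∂_2 = (6 − 4) − 0 = 2, and there is no ∂_2, so H_1 = Z^2.

H_1 ≅ Z^2.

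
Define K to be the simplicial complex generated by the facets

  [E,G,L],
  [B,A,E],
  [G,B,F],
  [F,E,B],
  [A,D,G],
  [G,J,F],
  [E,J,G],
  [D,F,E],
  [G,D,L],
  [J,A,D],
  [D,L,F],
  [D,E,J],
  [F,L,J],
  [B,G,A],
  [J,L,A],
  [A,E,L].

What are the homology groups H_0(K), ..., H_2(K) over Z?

Fix the vertex order A < B < D < E < F < G < J < L and write every simplex with vertices in increasing order. Then dim K = 2 and the simplices of K are:

  0-simplices (8): A, B, D, E, F, G, J, L
  1-simplices (24): AB, AD, AE, AG, AJ, AL, BE, BF, BG, DE, DF, DG, DJ, DL, EF, EG, EJ, EL, FG, FJ, FL, GJ, GL, JL
  2-simplices (16): ABE, ABG, ADG, ADJ, AEL, AJL, BEF, BFG, DEF, DEJ, DFL, DGL, EGJ, EGL, FGJ, FJL

so the chain groups are C_0 ≅ Z^8, C_1 ≅ Z^24, C_2 ≅ Z^16.

The boundary map ∂_1: C_1 → C_0 is given by ∂[p,q] = [q] − [p].
The 8×24 boundary matrix has rank 7 and Smith normal form diag(1,1,1,1,1,1,1).

The boundary map ∂_2: C_2 → C_1 sends each 2-simplex [p,q,r] to [q,r] − [p,r] + [p,q]. For instance
  ∂AEL = EL − AL + AE,
  ∂DEJ = EJ − DJ + DE.
As a 24×16 matrix over Z this has rank 15, with invariant factors (1,1,1,1,1,1,1,1,1,1,1,1,1,1,1).

From H_k ≅ ker(∂_k) / im(∂_{k+1}) we obtain:

  H_0: rank C_0 − rank ∂_1 = 8 − 7 = 1, and the invariant factors of ∂_1 are all 1, so H_0 = Z.
  H_1: rank ker ∂_1 − rank ∂_2 = (24 − 7) − 15 = 2, and the invariant factors of ∂_2 are all 1, so H_1 = Z^2.
  H_2: rank ker ∂_2 − rank ∂_3 = (16 − 15) − 0 = 1, and there is no ∂_3, so H_2 = Z.

As a check, the Euler characteristic is 8 − 24 + 16 = 0, which agrees with 1 − 2 + 1 = 0.

H_0 ≅ Z,  H_1 ≅ Z^2,  H_2 ≅ Z.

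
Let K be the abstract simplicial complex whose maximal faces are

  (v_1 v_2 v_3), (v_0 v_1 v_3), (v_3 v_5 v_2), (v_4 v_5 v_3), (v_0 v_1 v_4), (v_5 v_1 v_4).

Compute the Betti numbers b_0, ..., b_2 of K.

b_0 = 1, b_1 = 1, b_2 = 0.

We work with the vertex ordering v_0 < v_1 < v_2 < v_3 < v_4 < v_5. The simplices of K, each written with vertices in increasing order, are:

  0-simplices (6): [v_0], [v_1], [v_2], [v_3], [v_4], [v_5]
  1-simplices (12): [v_0,v_1], [v_0,v_3], [v_0,v_4], [v_1,v_2], [v_1,v_3], [v_1,v_4], [v_1,v_5], [v_2,v_3], [v_2,v_5], [v_3,v_4], [v_3,v_5], [v_4,v_5]
  2-simplices (6): [v_0,v_1,v_3], [v_0,v_1,v_4], [v_1,v_2,v_3], [v_1,v_4,v_5], [v_2,v_3,v_5], [v_3,v_4,v_5]

Hence C_0 ≅ Z^6, C_1 ≅ Z^12, C_2 ≅ Z^6.

The boundary map ∂_1: C_1 → C_0 is given by ∂[p,q] = [q] − [p].
The 6×12 boundary matrix has rank 5 and Smith normal form diag(1,1,1,1,1).

The boundary map ∂_2: C_2 → C_1 sends each 2-simplex [p,q,r] to [q,r] − [p,r] + [p,q]. For instance
  ∂[v_3,v_4,v_5] = [v_4,v_5] − [v_3,v_5] + [v_3,v_4],
  ∂[v_1,v_2,v_3] = [v_2,v_3] − [v_1,v_3] + [v_1,v_2].
The 12×6 boundary matrix has rank 6 and Smith normal form diag(1,1,1,1,1,1).

From H_k ≅ ker(∂_k) / im(∂_{k+1}) we obtain:

  H_0: rank C_0 − rank ∂_1 = 6 − 5 = 1, and the invariant factors of ∂_1 are all 1, so H_0 = Z.
  H_1: rank ker ∂_1 − rank ∂_2 = (12 − 5) − 6 = 1, and the invariant factors of ∂_2 are all 1, so H_1 = Z.
  H_2: rank ker ∂_2 − rank ∂_3 = (6 − 6) − 0 = 0, and there is no ∂_3, so H_2 = 0.

As a check, the Euler characteristic is 6 − 12 + 6 = 0, which agrees with 1 − 1 + 0 = 0.

Hence the Betti numbers are b_0 = 1, b_1 = 1, b_2 = 0.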